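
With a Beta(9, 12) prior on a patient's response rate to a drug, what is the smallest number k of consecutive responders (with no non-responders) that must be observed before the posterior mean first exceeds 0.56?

After k responders and 0 non-responders the posterior is Beta(9+k, 12), with mean (9+k)/(9+12+k).
Set (9+k)/(21+k) > 0.56 and solve: k > (0.56·21 − 9)/(1 − 0.56) = 6.273.
The smallest integer exceeding 6.273 is 7, and checking k=7: (16)/(28) = 0.5714 > 0.56.

k = 7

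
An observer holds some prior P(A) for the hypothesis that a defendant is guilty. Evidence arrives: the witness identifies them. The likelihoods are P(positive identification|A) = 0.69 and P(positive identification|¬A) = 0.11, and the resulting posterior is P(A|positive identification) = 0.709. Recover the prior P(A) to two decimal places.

P(A) = 0.28

Bayes' rule in odds form gives O(A|E) = O(A)·[P(E|A)/P(E|¬A)], hence O(A) = O(A|E)/LR.
Posterior odds = 0.709/(1−0.709) = 2.4364. LR = 0.69/0.11 = 6.2727.
Prior odds = 2.4364/6.2727 = 0.3884, so P(A) = 0.3884/(1+0.3884) ≈ 0.28.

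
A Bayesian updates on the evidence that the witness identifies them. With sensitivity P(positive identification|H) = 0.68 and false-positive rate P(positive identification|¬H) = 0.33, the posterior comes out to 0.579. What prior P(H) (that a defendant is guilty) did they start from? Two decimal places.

P(H) = 0.40

In odds form, posterior odds = prior odds × likelihood ratio, so prior odds = posterior odds ÷ LR.
Posterior odds = 0.579/(1−0.579) = 1.3753. LR = 0.68/0.33 = 2.0606.
Prior odds = 1.3753/2.0606 = 0.6674, so P(H) = 0.6674/(1+0.6674) ≈ 0.40.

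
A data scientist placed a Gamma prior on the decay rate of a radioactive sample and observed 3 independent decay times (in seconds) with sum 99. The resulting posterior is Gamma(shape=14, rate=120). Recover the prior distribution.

Gamma(shape=11, rate=21)

For an exponential likelihood with a Gamma(α, β) prior on the rate, n observations with total T give posterior Gamma(α+n, β+T).
So α = 14 − 3 = 11 and β = 120 − 99 = 21.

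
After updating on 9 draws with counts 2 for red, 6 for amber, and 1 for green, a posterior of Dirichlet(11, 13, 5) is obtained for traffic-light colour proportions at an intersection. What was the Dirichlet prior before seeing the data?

For a Dirichlet(α) prior with multinomial counts c, the posterior is Dirichlet(α + c) componentwise.
Subtract each count from the matching posterior parameter: 11−2=9, 13−6=7, 5−1=4.

Dirichlet(9, 7, 4)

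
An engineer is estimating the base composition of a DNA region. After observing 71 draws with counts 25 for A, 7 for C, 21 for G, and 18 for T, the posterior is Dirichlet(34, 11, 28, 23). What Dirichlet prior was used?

Dirichlet(9, 4, 7, 5)

For a Dirichlet(α) prior with multinomial counts c, the posterior is Dirichlet(α + c) componentwise.
Subtract each count from the matching posterior parameter: 34−25=9, 11−7=4, 28−21=7, 23−18=5.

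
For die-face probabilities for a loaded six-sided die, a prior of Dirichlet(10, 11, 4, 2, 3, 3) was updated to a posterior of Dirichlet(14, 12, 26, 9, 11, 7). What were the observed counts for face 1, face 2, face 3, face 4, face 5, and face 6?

counts (4, 1, 22, 7, 8, 4)

For a Dirichlet(α) prior with multinomial counts c, the posterior is Dirichlet(α + c) componentwise.
Counts are posterior − prior componentwise: 14−10=4, 12−11=1, 26−4=22, 9−2=7, 11−3=8, 7−3=4.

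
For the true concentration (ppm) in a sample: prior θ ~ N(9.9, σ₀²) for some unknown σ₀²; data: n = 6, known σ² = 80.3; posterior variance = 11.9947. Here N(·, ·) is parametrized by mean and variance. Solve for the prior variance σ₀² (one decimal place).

σ₀² = 115.6

For the Normal–Normal model with known σ², precisions add: τ_n = τ₀ + n/σ².
So 1/σ₀² = 1/11.9947 − 6/80.3 = 0.083370 − 0.074720 = 0.008650.
Hence σ₀² = 1/0.008650 ≈ 115.6.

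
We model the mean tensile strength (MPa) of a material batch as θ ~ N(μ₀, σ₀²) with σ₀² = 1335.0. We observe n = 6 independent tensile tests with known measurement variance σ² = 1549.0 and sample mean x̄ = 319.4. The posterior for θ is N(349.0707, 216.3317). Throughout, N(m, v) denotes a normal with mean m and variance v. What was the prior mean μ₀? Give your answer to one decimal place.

μ₀ = 502.5

With known observation variance, the Normal–Normal posterior has precision τ_n = τ₀ + n/σ² and mean μ_n = (τ₀μ₀ + (n/σ²)x̄)/τ_n.
Here τ₀ = 1/1335.0 = 0.000749 and τ_data = 6/1549.0 = 0.003873, so τ_n = 0.004622.
Rearranging for μ₀: μ₀ = (μ_n·τ_n − τ_data·x̄)/τ₀ = (349.0707·0.004622 − 0.003873·319.4) / 0.000749 = 0.376369/0.000749 ≈ 502.5.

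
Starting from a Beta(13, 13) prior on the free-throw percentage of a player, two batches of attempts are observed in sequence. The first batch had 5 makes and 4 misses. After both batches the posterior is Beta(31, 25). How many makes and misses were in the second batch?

Because Beta–binomial updating is additive in the counts, the combined data contributed (α_post−α_prior, β_post−β_prior) successes and failures.
Total across both batches: 31−13=18 makes, 25−13=12 misses.
Subtract the first batch: 18−5=13 makes and 12−4=8 misses.

13 makes and 8 misses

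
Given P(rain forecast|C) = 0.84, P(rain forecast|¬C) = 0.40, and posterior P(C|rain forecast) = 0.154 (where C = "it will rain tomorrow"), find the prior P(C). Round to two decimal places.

Bayes' rule in odds form gives O(C|E) = O(C)·[P(E|C)/P(E|¬C)], hence O(C) = O(C|E)/LR.
Posterior odds = 0.154/(1−0.154) = 0.1820. LR = 0.84/0.40 = 2.1000.
Prior odds = 0.1820/2.1000 = 0.0867, so P(C) = 0.0867/(1+0.0867) ≈ 0.08.

P(C) = 0.08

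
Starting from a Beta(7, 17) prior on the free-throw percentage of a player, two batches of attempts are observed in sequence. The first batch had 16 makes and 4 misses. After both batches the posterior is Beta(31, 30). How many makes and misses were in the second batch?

Sequential conjugate updates are equivalent to a single update on the pooled data, so total successes = posterior α − prior α and total failures = posterior β − prior β.
Total across both batches: 31−7=24 makes, 30−17=13 misses.
Subtract the first batch: 24−16=8 makes and 13−4=9 misses.

8 makes and 9 misses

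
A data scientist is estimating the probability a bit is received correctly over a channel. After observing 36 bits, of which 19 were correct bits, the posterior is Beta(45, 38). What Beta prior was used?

A Beta(α, β) prior with s successes and f failures in binomial data gives a Beta(α+s, β+f) posterior.
Subtract the data counts: 45−19=26, 38−17=21.

Beta(26, 21)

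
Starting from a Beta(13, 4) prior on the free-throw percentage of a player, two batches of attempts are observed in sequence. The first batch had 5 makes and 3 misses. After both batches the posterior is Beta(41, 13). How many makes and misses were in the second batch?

23 makes and 6 misses

Because Beta–binomial updating is additive in the counts, the combined data contributed (α_post−α_prior, β_post−β_prior) successes and failures.
Total across both batches: 41−13=28 makes, 13−4=9 misses.
Subtract the first batch: 28−5=23 makes and 9−3=6 misses.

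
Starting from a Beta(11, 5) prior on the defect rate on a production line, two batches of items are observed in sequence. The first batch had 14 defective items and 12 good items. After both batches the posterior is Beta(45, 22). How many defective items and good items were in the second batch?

20 defective items and 5 good items

Sequential conjugate updates are equivalent to a single update on the pooled data, so total successes = posterior α − prior α and total failures = posterior β − prior β.
Total across both batches: 45−11=34 defective items, 22−5=17 good items.
Subtract the first batch: 34−14=20 defective items and 17−12=5 good items.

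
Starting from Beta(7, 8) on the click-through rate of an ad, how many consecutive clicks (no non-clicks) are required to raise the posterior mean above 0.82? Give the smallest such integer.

k = 30

After k clicks and 0 non-clicks the posterior is Beta(7+k, 8), with mean (7+k)/(7+8+k).
Set (7+k)/(15+k) > 0.82 and solve: k > (0.82·15 − 7)/(1 − 0.82) = 29.444.
The smallest integer exceeding 29.444 is 30, and checking k=30: (37)/(45) = 0.8222 > 0.82.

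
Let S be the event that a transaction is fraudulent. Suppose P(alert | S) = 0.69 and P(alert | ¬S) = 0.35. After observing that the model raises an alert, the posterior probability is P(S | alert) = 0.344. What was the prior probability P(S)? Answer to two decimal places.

P(S) = 0.21

Bayes' rule in odds form gives O(S|E) = O(S)·[P(E|S)/P(E|¬S)], hence O(S) = O(S|E)/LR.
Posterior odds = 0.344/(1−0.344) = 0.5244. LR = 0.69/0.35 = 1.9714.
Prior odds = 0.5244/1.9714 = 0.2660, so P(S) = 0.2660/(1+0.2660) ≈ 0.21.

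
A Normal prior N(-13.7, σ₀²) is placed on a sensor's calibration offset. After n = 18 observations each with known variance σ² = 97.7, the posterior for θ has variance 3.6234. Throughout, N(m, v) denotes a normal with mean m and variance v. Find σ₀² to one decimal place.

For the Normal–Normal model with known σ², precisions add: τ_n = τ₀ + n/σ².
So 1/σ₀² = 1/3.6234 − 18/97.7 = 0.275984 − 0.184237 = 0.091747.
Hence σ₀² = 1/0.091747 ≈ 10.9.

σ₀² = 10.9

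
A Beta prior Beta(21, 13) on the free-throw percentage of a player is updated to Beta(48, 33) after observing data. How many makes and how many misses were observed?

Beta is conjugate to the binomial likelihood: posterior = Beta(α+s, β+f).
So s = 48 − 21 = 27 and f = 33 − 13 = 20.

27 makes and 20 misses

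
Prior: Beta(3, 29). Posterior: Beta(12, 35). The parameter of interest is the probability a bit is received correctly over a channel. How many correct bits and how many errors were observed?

9 correct bits and 6 errors

Beta is conjugate to the binomial likelihood: posterior = Beta(a+s, b+f).
Match parameters: s=12−3=9, f=35−29=6.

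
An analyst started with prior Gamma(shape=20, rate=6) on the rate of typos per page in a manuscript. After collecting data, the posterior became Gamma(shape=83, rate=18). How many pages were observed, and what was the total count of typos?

A Gamma(α, β) prior (rate parametrization) on a Poisson rate with n observations summing to S gives posterior Gamma(α+S, β+n).
Matching: Σxᵢ = 83 − 20 = 63 and n = 18 − 6 = 12.

n = 12 pages with total 63 typos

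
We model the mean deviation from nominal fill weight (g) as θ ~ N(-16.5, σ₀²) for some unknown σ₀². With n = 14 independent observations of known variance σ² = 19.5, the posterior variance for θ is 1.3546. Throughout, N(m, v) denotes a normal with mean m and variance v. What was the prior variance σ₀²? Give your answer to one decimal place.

For the Normal–Normal model with known σ², precisions add: τ_n = τ₀ + n/σ².
So 1/σ₀² = 1/1.3546 − 14/19.5 = 0.738225 − 0.717949 = 0.020276.
Hence σ₀² = 1/0.020276 ≈ 49.3.

σ₀² = 49.3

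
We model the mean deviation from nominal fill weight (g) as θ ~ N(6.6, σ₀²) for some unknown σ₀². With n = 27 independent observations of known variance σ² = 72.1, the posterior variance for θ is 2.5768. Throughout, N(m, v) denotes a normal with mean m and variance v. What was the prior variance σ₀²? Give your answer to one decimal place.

σ₀² = 73.5

Posterior precision equals prior precision plus data precision: 1/σ_n² = 1/σ₀² + n/σ².
So 1/σ₀² = 1/2.5768 − 27/72.1 = 0.388078 − 0.374480 = 0.013598.
Hence σ₀² = 1/0.013598 ≈ 73.5.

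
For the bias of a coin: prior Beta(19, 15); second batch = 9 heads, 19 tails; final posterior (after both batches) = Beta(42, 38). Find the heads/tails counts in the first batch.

Because Beta–binomial updating is additive in the counts, the combined data contributed (α_post−α_prior, β_post−β_prior) successes and failures.
Total across both batches: 42−19=23 heads, 38−15=23 tails.
Subtract the second batch: 23−9=14 heads and 23−19=4 tails.

14 heads and 4 tails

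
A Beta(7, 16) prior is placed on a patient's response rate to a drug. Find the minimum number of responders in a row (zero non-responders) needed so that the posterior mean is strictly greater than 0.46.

k = 7

After k responders and 0 non-responders the posterior is Beta(7+k, 16), with mean (7+k)/(7+16+k).
Set (7+k)/(23+k) > 0.46 and solve: k > (0.46·23 − 7)/(1 − 0.46) = 6.630.
The smallest integer exceeding 6.630 is 7, and checking k=7: (14)/(30) = 0.4667 > 0.46.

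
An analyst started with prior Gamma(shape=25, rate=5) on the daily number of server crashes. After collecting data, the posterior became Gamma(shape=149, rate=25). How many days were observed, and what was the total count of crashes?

A Gamma(α, β) prior (rate parametrization) on a Poisson rate with n observations summing to S gives posterior Gamma(α+S, β+n).
Matching: Σxᵢ = 149 − 25 = 124 and n = 25 − 5 = 20.

n = 20 days with total 124 crashes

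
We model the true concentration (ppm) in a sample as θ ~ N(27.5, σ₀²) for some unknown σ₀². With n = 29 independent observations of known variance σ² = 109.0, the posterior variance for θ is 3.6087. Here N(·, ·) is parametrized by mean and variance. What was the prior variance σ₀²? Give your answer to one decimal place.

For the Normal–Normal model with known σ², precisions add: τ_n = τ₀ + n/σ².
So 1/σ₀² = 1/3.6087 − 29/109.0 = 0.277108 − 0.266055 = 0.011053.
Hence σ₀² = 1/0.011053 ≈ 90.5.

σ₀² = 90.5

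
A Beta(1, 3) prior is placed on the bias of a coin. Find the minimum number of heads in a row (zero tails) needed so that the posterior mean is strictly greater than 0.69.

After k heads and 0 tails the posterior is Beta(1+k, 3), with mean (1+k)/(1+3+k).
Set (1+k)/(4+k) > 0.69 and solve: k > (0.69·4 − 1)/(1 − 0.69) = 5.677.
The smallest integer exceeding 5.677 is 6.

k = 6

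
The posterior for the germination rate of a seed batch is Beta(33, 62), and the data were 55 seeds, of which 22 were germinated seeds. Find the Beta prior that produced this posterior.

Beta(11, 29)

Beta is conjugate to the binomial likelihood: posterior = Beta(α+s, β+f).
So α = 33 − 22 = 11 and β = 62 − 33 = 29.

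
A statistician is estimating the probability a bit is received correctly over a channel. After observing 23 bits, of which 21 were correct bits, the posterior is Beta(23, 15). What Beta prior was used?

Under Beta–binomial conjugacy the posterior parameters are (α+s, β+f).
Subtract the data counts: 23−21=2, 15−2=13.

Beta(2, 13)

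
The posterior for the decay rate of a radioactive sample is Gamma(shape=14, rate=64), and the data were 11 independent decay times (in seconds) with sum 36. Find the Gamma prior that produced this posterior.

For an exponential likelihood with a Gamma(α, β) prior on the rate, n observations with total T give posterior Gamma(α+n, β+T).
So α = 14 − 11 = 3 and β = 64 − 36 = 28.

Gamma(shape=3, rate=28)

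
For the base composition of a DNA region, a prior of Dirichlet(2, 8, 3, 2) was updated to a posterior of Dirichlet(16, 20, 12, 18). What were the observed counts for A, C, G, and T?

For a Dirichlet(α) prior with multinomial counts c, the posterior is Dirichlet(α + c) componentwise.
Counts are posterior − prior componentwise: 16−2=14, 20−8=12, 12−3=9, 18−2=16.

counts (14, 12, 9, 16)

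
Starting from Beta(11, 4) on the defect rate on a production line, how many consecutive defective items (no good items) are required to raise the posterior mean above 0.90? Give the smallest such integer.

After k defective items and 0 good items the posterior is Beta(11+k, 4), with mean (11+k)/(11+4+k).
Set (11+k)/(15+k) > 0.90 and solve: k > (0.90·15 − 11)/(1 − 0.90) = 25.000.
The smallest integer exceeding 25.000 is 26.

k = 26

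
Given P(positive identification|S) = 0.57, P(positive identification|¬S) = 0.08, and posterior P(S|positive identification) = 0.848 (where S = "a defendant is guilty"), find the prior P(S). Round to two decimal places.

In odds form, posterior odds = prior odds × likelihood ratio, so prior odds = posterior odds ÷ LR.
Posterior odds = 0.848/(1−0.848) = 5.5789. LR = 0.57/0.08 = 7.1250.
Prior odds = 5.5789/7.1250 = 0.7830, so P(S) = 0.7830/(1+0.7830) ≈ 0.44.

P(S) = 0.44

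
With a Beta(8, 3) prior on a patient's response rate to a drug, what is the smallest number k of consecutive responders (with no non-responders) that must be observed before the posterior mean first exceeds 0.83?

After k responders and 0 non-responders the posterior is Beta(8+k, 3), with mean (8+k)/(8+3+k).
Set (8+k)/(11+k) > 0.83 and solve: k > (0.83·11 − 8)/(1 − 0.83) = 6.647.
The smallest integer exceeding 6.647 is 7.

k = 7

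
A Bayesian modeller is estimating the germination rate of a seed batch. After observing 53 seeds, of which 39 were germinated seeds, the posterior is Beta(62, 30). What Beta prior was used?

Beta(23, 16)

Under Beta–binomial conjugacy the posterior parameters are (a+s, b+f).
Subtract the data counts: 62−39=23, 30−14=16.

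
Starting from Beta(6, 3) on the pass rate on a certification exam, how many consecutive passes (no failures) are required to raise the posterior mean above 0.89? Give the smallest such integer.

k = 19

After k passes and 0 failures the posterior is Beta(6+k, 3), with mean (6+k)/(6+3+k).
Set (6+k)/(9+k) > 0.89 and solve: k > (0.89·9 − 6)/(1 − 0.89) = 18.273.
The smallest integer exceeding 18.273 is 19.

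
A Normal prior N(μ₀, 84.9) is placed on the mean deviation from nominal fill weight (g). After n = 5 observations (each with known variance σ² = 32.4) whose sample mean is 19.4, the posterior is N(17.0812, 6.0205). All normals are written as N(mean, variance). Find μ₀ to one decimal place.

The posterior mean is a precision-weighted average: μ_n = (τ₀μ₀ + τ_data·x̄)/(τ₀+τ_data), with τ₀=1/σ₀² and τ_data=n/σ².
Here τ₀ = 1/84.9 = 0.011779 and τ_data = 5/32.4 = 0.154321, so τ_n = 0.166100.
Rearranging for μ₀: μ₀ = (μ_n·τ_n − τ_data·x̄)/τ₀ = (17.0812·0.166100 − 0.154321·19.4) / 0.011779 = -0.156640/0.011779 ≈ -13.3.

μ₀ = -13.3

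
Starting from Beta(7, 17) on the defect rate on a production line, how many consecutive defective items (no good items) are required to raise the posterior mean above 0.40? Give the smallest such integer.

k = 5

After k defective items and 0 good items the posterior is Beta(7+k, 17), with mean (7+k)/(7+17+k).
Set (7+k)/(24+k) > 0.40 and solve: k > (0.40·24 − 7)/(1 − 0.40) = 4.333.
The smallest integer exceeding 4.333 is 5, and checking k=5: (12)/(29) = 0.4138 > 0.40.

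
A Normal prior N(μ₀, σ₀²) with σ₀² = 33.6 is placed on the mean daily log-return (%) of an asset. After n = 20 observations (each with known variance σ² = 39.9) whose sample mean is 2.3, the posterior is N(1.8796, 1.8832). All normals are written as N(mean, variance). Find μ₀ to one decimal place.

With known observation variance, the Normal–Normal posterior has precision τ_n = τ₀ + n/σ² and mean μ_n = (τ₀μ₀ + (n/σ²)x̄)/τ_n.
Here τ₀ = 1/33.6 = 0.029762 and τ_data = 20/39.9 = 0.501253, so τ_n = 0.531015.
Rearranging for μ₀: μ₀ = (μ_n·τ_n − τ_data·x̄)/τ₀ = (1.8796·0.531015 − 0.501253·2.3) / 0.029762 = -0.154786/0.029762 ≈ -5.2.

μ₀ = -5.2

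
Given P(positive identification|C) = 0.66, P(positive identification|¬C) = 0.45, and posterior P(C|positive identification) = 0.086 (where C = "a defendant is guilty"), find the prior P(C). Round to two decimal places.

In odds form, posterior odds = prior odds × likelihood ratio, so prior odds = posterior odds ÷ LR.
Posterior odds = 0.086/(1−0.086) = 0.0941. LR = 0.66/0.45 = 1.4667.
Prior odds = 0.0941/1.4667 = 0.0642, so P(C) = 0.0642/(1+0.0642) ≈ 0.06.

P(C) = 0.06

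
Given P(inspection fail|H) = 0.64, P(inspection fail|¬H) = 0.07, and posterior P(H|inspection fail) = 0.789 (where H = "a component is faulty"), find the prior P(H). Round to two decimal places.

In odds form, posterior odds = prior odds × likelihood ratio, so prior odds = posterior odds ÷ LR.
Posterior odds = 0.789/(1−0.789) = 3.7393. LR = 0.64/0.07 = 9.1429.
Prior odds = 3.7393/9.1429 = 0.4090, so P(H) = 0.4090/(1+0.4090) ≈ 0.29.

P(H) = 0.29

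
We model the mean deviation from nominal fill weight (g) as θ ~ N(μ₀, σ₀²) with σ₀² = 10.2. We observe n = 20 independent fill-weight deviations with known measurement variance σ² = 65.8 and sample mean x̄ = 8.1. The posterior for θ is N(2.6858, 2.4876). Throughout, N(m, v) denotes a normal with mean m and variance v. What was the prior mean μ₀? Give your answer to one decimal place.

μ₀ = -14.1

With known observation variance, the Normal–Normal posterior has precision τ_n = τ₀ + n/σ² and mean μ_n = (τ₀μ₀ + (n/σ²)x̄)/τ_n.
Here τ₀ = 1/10.2 = 0.098039 and τ_data = 20/65.8 = 0.303951, so τ_n = 0.401990.
Rearranging for μ₀: μ₀ = (μ_n·τ_n − τ_data·x̄)/τ₀ = (2.6858·0.401990 − 0.303951·8.1) / 0.098039 = -1.382338/0.098039 ≈ -14.1.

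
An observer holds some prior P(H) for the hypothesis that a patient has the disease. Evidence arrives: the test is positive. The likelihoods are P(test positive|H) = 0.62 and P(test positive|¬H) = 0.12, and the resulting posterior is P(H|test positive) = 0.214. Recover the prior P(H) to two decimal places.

P(H) = 0.05

In odds form, posterior odds = prior odds × likelihood ratio, so prior odds = posterior odds ÷ LR.
Posterior odds = 0.214/(1−0.214) = 0.2723. LR = 0.62/0.12 = 5.1667.
Prior odds = 0.2723/5.1667 = 0.0527, so P(H) = 0.0527/(1+0.0527) ≈ 0.05.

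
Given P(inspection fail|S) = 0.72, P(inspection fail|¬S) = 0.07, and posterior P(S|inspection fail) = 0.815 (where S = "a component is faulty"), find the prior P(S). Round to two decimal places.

Bayes' rule in odds form gives O(S|E) = O(S)·[P(E|S)/P(E|¬S)], hence O(S) = O(S|E)/LR.
Posterior odds = 0.815/(1−0.815) = 4.4054. LR = 0.72/0.07 = 10.2857.
Prior odds = 4.4054/10.2857 = 0.4283, so P(S) = 0.4283/(1+0.4283) ≈ 0.30.

P(S) = 0.30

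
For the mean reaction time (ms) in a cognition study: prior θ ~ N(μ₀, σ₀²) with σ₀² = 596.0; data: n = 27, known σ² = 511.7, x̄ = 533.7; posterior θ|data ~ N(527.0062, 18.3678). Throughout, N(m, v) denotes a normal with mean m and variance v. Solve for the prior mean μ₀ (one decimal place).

The posterior mean is a precision-weighted average: μ_n = (τ₀μ₀ + τ_data·x̄)/(τ₀+τ_data), with τ₀=1/σ₀² and τ_data=n/σ².
Here τ₀ = 1/596.0 = 0.001678 and τ_data = 27/511.7 = 0.052765, so τ_n = 0.054443.
Rearranging for μ₀: μ₀ = (μ_n·τ_n − τ_data·x̄)/τ₀ = (527.0062·0.054443 − 0.052765·533.7) / 0.001678 = 0.531118/0.001678 ≈ 316.5.

μ₀ = 316.5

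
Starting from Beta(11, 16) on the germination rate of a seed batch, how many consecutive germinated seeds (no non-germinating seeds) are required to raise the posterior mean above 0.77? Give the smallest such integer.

k = 43

After k germinated seeds and 0 non-germinating seeds the posterior is Beta(11+k, 16), with mean (11+k)/(11+16+k).
Set (11+k)/(27+k) > 0.77 and solve: k > (0.77·27 − 11)/(1 − 0.77) = 42.565.
The smallest integer exceeding 42.565 is 43, and checking k=43: (54)/(70) = 0.7714 > 0.77.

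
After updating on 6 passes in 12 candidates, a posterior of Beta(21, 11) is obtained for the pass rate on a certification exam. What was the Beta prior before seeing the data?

Beta is conjugate to the binomial likelihood: posterior = Beta(α+s, β+f).
So α = 21 − 6 = 15 and β = 11 − 6 = 5.

Beta(15, 5)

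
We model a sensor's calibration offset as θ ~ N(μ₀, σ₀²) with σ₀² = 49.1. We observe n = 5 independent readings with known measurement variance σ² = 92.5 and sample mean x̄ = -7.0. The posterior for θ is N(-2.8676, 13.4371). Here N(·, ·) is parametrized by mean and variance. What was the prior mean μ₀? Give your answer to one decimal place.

With known observation variance, the Normal–Normal posterior has precision τ_n = τ₀ + n/σ² and mean μ_n = (τ₀μ₀ + (n/σ²)x̄)/τ_n.
Here τ₀ = 1/49.1 = 0.020367 and τ_data = 5/92.5 = 0.054054, so τ_n = 0.074421.
Rearranging for μ₀: μ₀ = (μ_n·τ_n − τ_data·x̄)/τ₀ = (-2.8676·0.074421 − 0.054054·-7.0) / 0.020367 = 0.164968/0.020367 ≈ 8.1.

μ₀ = 8.1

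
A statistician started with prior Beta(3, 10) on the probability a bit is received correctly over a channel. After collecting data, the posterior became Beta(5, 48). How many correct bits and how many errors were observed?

2 correct bits and 38 errors

Under Beta–binomial conjugacy the posterior parameters are (a+s, b+f).
So s = 5 − 3 = 2 and f = 48 − 10 = 38.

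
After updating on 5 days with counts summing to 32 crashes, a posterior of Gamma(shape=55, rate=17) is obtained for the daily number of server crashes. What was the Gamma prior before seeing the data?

Gamma–Poisson conjugacy: posterior shape = α + Σxᵢ, posterior rate = β + n.
So α = 55 − 32 = 23 and β = 17 − 5 = 12.

Gamma(shape=23, rate=12)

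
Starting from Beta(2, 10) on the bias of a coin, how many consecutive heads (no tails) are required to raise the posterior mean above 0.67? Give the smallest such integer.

After k heads and 0 tails the posterior is Beta(2+k, 10), with mean (2+k)/(2+10+k).
Set (2+k)/(12+k) > 0.67 and solve: k > (0.67·12 − 2)/(1 − 0.67) = 18.303.
The smallest integer exceeding 18.303 is 19, and checking k=19: (21)/(31) = 0.6774 > 0.67.

k = 19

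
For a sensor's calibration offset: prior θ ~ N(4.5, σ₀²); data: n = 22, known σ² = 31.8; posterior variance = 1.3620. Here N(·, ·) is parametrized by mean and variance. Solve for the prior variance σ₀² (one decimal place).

Posterior precision equals prior precision plus data precision: 1/σ_n² = 1/σ₀² + n/σ².
So 1/σ₀² = 1/1.3620 − 22/31.8 = 0.734214 − 0.691824 = 0.042390.
Hence σ₀² = 1/0.042390 ≈ 23.6.

σ₀² = 23.6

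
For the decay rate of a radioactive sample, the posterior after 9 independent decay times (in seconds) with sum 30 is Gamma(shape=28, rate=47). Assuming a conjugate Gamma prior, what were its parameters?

Gamma(shape=19, rate=17)

For an exponential likelihood with a Gamma(α, β) prior on the rate, n observations with total T give posterior Gamma(α+n, β+T).
So α = 28 − 9 = 19 and β = 47 − 30 = 17.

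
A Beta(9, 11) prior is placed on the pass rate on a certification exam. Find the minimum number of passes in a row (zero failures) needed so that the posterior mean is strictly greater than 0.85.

k = 54

After k passes and 0 failures the posterior is Beta(9+k, 11), with mean (9+k)/(9+11+k).
Set (9+k)/(20+k) > 0.85 and solve: k > (0.85·20 − 9)/(1 − 0.85) = 53.333.
The smallest integer exceeding 53.333 is 54, and checking k=54: (63)/(74) = 0.8514 > 0.85.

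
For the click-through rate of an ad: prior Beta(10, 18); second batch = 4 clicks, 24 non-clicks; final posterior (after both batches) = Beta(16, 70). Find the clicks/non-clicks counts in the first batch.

2 clicks and 28 non-clicks

Because Beta–binomial updating is additive in the counts, the combined data contributed (α_post−α_prior, β_post−β_prior) successes and failures.
Total across both batches: 16−10=6 clicks, 70−18=52 non-clicks.
Subtract the second batch: 6−4=2 clicks and 52−24=28 non-clicks.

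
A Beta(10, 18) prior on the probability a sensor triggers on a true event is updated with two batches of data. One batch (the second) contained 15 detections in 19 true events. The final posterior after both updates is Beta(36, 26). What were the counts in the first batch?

Sequential conjugate updates are equivalent to a single update on the pooled data, so total successes = posterior α − prior α and total failures = posterior β − prior β.
Total across both batches: 36−10=26 detections, 26−18=8 misses.
Subtract the second batch: 26−15=11 detections and 8−4=4 misses.

11 detections and 4 misses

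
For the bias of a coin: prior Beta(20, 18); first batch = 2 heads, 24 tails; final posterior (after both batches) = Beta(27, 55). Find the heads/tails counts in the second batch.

5 heads and 13 tails

Because Beta–binomial updating is additive in the counts, the combined data contributed (α_post−α_prior, β_post−β_prior) successes and failures.
Total across both batches: 27−20=7 heads, 55−18=37 tails.
Subtract the first batch: 7−2=5 heads and 37−24=13 tails.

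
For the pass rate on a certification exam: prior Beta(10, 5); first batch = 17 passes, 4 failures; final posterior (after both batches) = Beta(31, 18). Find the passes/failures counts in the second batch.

4 passes and 9 failures

Sequential conjugate updates are equivalent to a single update on the pooled data, so total successes = posterior α − prior α and total failures = posterior β − prior β.
Total across both batches: 31−10=21 passes, 18−5=13 failures.
Subtract the first batch: 21−17=4 passes and 13−4=9 failures.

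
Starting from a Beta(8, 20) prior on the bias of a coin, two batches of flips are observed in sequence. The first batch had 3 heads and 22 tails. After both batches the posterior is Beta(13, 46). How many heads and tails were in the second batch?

2 heads and 4 tails

Because Beta–binomial updating is additive in the counts, the combined data contributed (α_post−α_prior, β_post−β_prior) successes and failures.
Total across both batches: 13−8=5 heads, 46−20=26 tails.
Subtract the first batch: 5−3=2 heads and 26−22=4 tails.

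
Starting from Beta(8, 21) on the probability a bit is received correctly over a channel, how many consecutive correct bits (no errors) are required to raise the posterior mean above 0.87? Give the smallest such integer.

k = 133

After k correct bits and 0 errors the posterior is Beta(8+k, 21), with mean (8+k)/(8+21+k).
Set (8+k)/(29+k) > 0.87 and solve: k > (0.87·29 − 8)/(1 − 0.87) = 132.538.
The smallest integer exceeding 132.538 is 133.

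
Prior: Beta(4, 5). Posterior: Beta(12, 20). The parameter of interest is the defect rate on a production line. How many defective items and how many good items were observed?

Under Beta–binomial conjugacy the posterior parameters are (a+s, b+f).
Match parameters: s=12−4=8, f=20−5=15.

8 defective items and 15 good items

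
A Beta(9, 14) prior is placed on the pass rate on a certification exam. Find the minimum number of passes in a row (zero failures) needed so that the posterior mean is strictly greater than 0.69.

k = 23

After k passes and 0 failures the posterior is Beta(9+k, 14), with mean (9+k)/(9+14+k).
Set (9+k)/(23+k) > 0.69 and solve: k > (0.69·23 − 9)/(1 − 0.69) = 22.161.
The smallest integer exceeding 22.161 is 23, and checking k=23: (32)/(46) = 0.6957 > 0.69.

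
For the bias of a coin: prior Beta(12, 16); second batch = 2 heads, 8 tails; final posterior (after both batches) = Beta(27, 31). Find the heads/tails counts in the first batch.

13 heads and 7 tails

Sequential conjugate updates are equivalent to a single update on the pooled data, so total successes = posterior α − prior α and total failures = posterior β − prior β.
Total across both batches: 27−12=15 heads, 31−16=15 tails.
Subtract the second batch: 15−2=13 heads and 15−8=7 tails.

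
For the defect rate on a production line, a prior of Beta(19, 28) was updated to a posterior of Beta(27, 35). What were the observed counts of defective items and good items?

A Beta(a, b) prior with s successes and f failures in binomial data gives a Beta(a+s, b+f) posterior.
Match parameters: s=27−19=8, f=35−28=7.

8 defective items and 7 good items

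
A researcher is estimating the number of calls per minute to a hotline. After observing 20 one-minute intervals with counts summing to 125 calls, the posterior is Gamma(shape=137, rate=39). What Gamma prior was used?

Gamma(shape=12, rate=19)

Gamma–Poisson conjugacy: posterior shape = α + Σxᵢ, posterior rate = β + n.
So α = 137 − 125 = 12 and β = 39 − 20 = 19.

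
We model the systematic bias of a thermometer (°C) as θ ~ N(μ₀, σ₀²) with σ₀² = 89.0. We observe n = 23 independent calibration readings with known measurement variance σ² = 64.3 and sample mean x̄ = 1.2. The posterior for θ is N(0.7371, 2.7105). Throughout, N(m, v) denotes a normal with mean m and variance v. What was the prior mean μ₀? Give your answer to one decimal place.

With known observation variance, the Normal–Normal posterior has precision τ_n = τ₀ + n/σ² and mean μ_n = (τ₀μ₀ + (n/σ²)x̄)/τ_n.
Here τ₀ = 1/89.0 = 0.011236 and τ_data = 23/64.3 = 0.357698, so τ_n = 0.368934.
Rearranging for μ₀: μ₀ = (μ_n·τ_n − τ_data·x̄)/τ₀ = (0.7371·0.368934 − 0.357698·1.2) / 0.011236 = -0.157296/0.011236 ≈ -14.0.

μ₀ = -14.0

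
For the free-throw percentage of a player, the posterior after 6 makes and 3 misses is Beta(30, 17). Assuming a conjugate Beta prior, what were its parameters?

A Beta(α, β) prior with s successes and f failures in binomial data gives a Beta(α+s, β+f) posterior.
Subtract the data counts: 30−6=24, 17−3=14.

Beta(24, 14)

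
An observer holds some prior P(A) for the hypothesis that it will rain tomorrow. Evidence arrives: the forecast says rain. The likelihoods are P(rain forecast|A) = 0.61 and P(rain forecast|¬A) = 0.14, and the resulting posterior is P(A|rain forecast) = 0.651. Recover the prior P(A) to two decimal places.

P(A) = 0.30

Bayes' rule in odds form gives O(A|E) = O(A)·[P(E|A)/P(E|¬A)], hence O(A) = O(A|E)/LR.
Posterior odds = 0.651/(1−0.651) = 1.8653. LR = 0.61/0.14 = 4.3571.
Prior odds = 1.8653/4.3571 = 0.4281, so P(A) = 0.4281/(1+0.4281) ≈ 0.30.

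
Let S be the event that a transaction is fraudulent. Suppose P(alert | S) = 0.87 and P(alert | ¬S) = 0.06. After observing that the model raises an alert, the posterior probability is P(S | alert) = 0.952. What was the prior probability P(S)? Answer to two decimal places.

P(S) = 0.58

Bayes' rule in odds form gives O(S|E) = O(S)·[P(E|S)/P(E|¬S)], hence O(S) = O(S|E)/LR.
Posterior odds = 0.952/(1−0.952) = 19.8333. LR = 0.87/0.06 = 14.5000.
Prior odds = 19.8333/14.5000 = 1.3678, so P(S) = 1.3678/(1+1.3678) ≈ 0.58.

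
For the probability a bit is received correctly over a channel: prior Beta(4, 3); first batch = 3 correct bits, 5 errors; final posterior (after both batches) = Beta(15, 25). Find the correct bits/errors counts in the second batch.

Sequential conjugate updates are equivalent to a single update on the pooled data, so total successes = posterior α − prior α and total failures = posterior β − prior β.
Total across both batches: 15−4=11 correct bits, 25−3=22 errors.
Subtract the first batch: 11−3=8 correct bits and 22−5=17 errors.

8 correct bits and 17 errors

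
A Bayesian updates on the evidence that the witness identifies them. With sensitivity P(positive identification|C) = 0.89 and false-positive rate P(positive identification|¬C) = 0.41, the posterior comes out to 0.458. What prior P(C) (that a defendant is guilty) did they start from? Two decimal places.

In odds form, posterior odds = prior odds × likelihood ratio, so prior odds = posterior odds ÷ LR.
Posterior odds = 0.458/(1−0.458) = 0.8450. LR = 0.89/0.41 = 2.1707.
Prior odds = 0.8450/2.1707 = 0.3893, so P(C) = 0.3893/(1+0.3893) ≈ 0.28.

P(C) = 0.28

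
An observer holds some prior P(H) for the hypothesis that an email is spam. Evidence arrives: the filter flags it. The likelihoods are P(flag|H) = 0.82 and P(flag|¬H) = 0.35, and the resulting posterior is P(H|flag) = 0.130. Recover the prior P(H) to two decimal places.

Bayes' rule in odds form gives O(H|E) = O(H)·[P(E|H)/P(E|¬H)], hence O(H) = O(H|E)/LR.
Posterior odds = 0.130/(1−0.130) = 0.1494. LR = 0.82/0.35 = 2.3429.
Prior odds = 0.1494/2.3429 = 0.0638, so P(H) = 0.0638/(1+0.0638) ≈ 0.06.

P(H) = 0.06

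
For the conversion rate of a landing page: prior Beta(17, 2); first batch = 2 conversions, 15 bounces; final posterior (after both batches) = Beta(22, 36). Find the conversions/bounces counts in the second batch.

3 conversions and 19 bounces

Because Beta–binomial updating is additive in the counts, the combined data contributed (α_post−α_prior, β_post−β_prior) successes and failures.
Total across both batches: 22−17=5 conversions, 36−2=34 bounces.
Subtract the first batch: 5−2=3 conversions and 34−15=19 bounces.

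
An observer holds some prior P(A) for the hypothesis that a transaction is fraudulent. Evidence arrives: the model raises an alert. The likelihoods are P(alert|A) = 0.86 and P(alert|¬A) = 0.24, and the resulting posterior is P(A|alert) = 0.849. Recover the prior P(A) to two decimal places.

In odds form, posterior odds = prior odds × likelihood ratio, so prior odds = posterior odds ÷ LR.
Posterior odds = 0.849/(1−0.849) = 5.6225. LR = 0.86/0.24 = 3.5833.
Prior odds = 5.6225/3.5833 = 1.5691, so P(A) = 1.5691/(1+1.5691) ≈ 0.61.

P(A) = 0.61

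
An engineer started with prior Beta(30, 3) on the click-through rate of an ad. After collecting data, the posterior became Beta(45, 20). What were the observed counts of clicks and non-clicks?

Under Beta–binomial conjugacy the posterior parameters are (a+s, b+f).
Match parameters: s=45−30=15, f=20−3=17.

15 clicks and 17 non-clicks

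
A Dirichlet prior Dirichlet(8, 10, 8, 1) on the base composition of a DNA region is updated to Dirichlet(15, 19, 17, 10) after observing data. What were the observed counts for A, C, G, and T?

For a Dirichlet(α) prior with multinomial counts c, the posterior is Dirichlet(α + c) componentwise.
Counts are posterior − prior componentwise: 15−8=7, 19−10=9, 17−8=9, 10−1=9.

counts (7, 9, 9, 9)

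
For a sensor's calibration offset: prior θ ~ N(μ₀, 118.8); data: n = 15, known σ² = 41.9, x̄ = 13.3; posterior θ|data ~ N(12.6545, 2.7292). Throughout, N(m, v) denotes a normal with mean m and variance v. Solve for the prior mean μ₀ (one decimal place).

With known observation variance, the Normal–Normal posterior has precision τ_n = τ₀ + n/σ² and mean μ_n = (τ₀μ₀ + (n/σ²)x̄)/τ_n.
Here τ₀ = 1/118.8 = 0.008418 and τ_data = 15/41.9 = 0.357995, so τ_n = 0.366413.
Rearranging for μ₀: μ₀ = (μ_n·τ_n − τ_data·x̄)/τ₀ = (12.6545·0.366413 − 0.357995·13.3) / 0.008418 = -0.124560/0.008418 ≈ -14.8.

μ₀ = -14.8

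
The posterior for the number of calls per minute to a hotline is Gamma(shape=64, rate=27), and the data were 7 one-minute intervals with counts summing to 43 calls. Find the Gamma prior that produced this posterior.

Gamma(shape=21, rate=20)

A Gamma(α, β) prior (rate parametrization) on a Poisson rate with n observations summing to S gives posterior Gamma(α+S, β+n).
So α = 64 − 43 = 21 and β = 27 − 7 = 20.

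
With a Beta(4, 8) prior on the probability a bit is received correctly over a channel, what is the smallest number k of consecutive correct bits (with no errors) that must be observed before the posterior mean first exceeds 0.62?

After k correct bits and 0 errors the posterior is Beta(4+k, 8), with mean (4+k)/(4+8+k).
Set (4+k)/(12+k) > 0.62 and solve: k > (0.62·12 − 4)/(1 − 0.62) = 9.053.
The smallest integer exceeding 9.053 is 10, and checking k=10: (14)/(22) = 0.6364 > 0.62.

k = 10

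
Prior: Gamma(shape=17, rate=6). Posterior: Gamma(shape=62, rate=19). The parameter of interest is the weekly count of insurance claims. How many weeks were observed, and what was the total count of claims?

n = 13 weeks with total 45 claims

A Gamma(α, β) prior (rate parametrization) on a Poisson rate with n observations summing to S gives posterior Gamma(α+S, β+n).
Matching: Σxᵢ = 62 − 17 = 45 and n = 19 − 6 = 13.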